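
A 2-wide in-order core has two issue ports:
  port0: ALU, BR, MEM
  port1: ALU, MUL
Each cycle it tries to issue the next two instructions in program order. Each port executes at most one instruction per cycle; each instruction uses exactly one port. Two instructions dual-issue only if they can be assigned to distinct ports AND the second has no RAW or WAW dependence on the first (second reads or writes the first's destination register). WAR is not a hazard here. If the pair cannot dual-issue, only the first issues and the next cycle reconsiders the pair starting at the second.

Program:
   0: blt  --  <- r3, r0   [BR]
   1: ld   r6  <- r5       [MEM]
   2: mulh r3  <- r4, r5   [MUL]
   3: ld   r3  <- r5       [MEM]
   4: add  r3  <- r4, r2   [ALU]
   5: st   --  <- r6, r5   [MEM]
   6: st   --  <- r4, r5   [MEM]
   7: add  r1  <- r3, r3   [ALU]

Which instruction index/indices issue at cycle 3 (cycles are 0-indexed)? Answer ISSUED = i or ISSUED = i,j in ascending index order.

ISSUED = 4,5

  cy0 -> i0 (blt) no-port BR/MEM
  cy1 -> i1&i2 (ld+mulh) pair
  cy2 -> i3 (ld) WAW r3
  cy3 -> i4&i5 (add+st) pair
  cy4 -> i6&i7 (st+add) pair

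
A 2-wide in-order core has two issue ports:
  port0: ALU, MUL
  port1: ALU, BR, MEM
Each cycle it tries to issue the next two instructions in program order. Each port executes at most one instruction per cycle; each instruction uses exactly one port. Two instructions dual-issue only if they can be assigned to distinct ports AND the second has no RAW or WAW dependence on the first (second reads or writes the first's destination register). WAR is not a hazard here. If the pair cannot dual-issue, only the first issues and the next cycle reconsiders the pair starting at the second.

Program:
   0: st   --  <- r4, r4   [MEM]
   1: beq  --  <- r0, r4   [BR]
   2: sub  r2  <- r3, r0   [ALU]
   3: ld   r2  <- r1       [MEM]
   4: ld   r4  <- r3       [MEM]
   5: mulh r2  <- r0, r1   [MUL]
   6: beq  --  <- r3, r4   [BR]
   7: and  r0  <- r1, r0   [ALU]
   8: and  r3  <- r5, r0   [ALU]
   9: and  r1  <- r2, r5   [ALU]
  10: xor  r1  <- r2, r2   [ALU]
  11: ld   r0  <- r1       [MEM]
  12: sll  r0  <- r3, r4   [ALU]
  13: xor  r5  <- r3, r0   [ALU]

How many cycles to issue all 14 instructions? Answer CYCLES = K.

CYCLES = 10

c0: i0 st.MEM  no-port MEM/BR
c1: i1+i2 beq.BR;sub.ALU  dual
c2: i3 ld.MEM  no-port MEM/MEM
c3: i4+i5 ld.MEM;mulh.MUL  dual
c4: i6+i7 beq.BR;and.ALU  dual
c5: i8+i9 and.ALU;and.ALU  dual
c6: i10 xor.ALU  RAW r1
c7: i11 ld.MEM  WAW r0
c8: i12 sll.ALU  RAW r0
c9: i13 xor.ALU  tail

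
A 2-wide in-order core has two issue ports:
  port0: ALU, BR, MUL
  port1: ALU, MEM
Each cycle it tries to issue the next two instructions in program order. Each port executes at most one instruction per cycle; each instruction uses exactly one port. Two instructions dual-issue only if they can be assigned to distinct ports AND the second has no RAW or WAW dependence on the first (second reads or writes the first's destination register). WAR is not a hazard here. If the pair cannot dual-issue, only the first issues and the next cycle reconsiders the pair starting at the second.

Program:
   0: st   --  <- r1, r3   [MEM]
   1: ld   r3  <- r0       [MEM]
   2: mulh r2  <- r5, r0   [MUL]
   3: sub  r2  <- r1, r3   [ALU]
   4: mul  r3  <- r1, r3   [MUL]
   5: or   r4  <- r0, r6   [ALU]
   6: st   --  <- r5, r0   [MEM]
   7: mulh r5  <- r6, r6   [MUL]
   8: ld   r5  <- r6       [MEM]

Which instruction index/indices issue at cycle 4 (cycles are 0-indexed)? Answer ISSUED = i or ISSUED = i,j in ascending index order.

  cy0 -> i0 (st) no-port MEM/MEM
  cy1 -> i1,i2 (ld;mulh) 2-wide
  cy2 -> i3,i4 (sub;mul) 2-wide
  cy3 -> i5,i6 (or;st) 2-wide
  cy4 -> i7 (mulh) WAW r5
  cy5 -> i8 (ld) tail

ISSUED = 7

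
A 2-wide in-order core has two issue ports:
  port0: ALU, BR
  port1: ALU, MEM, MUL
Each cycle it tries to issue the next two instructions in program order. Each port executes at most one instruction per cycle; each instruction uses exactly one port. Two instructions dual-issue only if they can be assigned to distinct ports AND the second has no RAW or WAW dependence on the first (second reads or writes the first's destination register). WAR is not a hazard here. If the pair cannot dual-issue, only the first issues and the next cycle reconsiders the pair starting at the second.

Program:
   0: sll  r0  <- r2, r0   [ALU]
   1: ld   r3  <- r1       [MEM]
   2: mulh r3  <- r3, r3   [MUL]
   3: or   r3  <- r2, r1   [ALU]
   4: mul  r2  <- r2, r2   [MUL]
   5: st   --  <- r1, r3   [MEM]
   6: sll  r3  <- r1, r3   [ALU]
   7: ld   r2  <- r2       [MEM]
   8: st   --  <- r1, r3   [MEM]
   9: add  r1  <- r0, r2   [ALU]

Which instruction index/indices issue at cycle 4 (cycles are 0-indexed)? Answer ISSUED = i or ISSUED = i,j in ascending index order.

ISSUED = 7

#0 head=0: sll.ALU+ld.MEM i0,i1 dual
#1 head=2: mulh.MUL i2 WAW r3
#2 head=3: or.ALU+mul.MUL i3,i4 dual
#3 head=5: st.MEM+sll.ALU i5,i6 dual
#4 head=7: ld.MEM i7 no-port MEM/MEM
#5 head=8: st.MEM+add.ALU i8,i9 dual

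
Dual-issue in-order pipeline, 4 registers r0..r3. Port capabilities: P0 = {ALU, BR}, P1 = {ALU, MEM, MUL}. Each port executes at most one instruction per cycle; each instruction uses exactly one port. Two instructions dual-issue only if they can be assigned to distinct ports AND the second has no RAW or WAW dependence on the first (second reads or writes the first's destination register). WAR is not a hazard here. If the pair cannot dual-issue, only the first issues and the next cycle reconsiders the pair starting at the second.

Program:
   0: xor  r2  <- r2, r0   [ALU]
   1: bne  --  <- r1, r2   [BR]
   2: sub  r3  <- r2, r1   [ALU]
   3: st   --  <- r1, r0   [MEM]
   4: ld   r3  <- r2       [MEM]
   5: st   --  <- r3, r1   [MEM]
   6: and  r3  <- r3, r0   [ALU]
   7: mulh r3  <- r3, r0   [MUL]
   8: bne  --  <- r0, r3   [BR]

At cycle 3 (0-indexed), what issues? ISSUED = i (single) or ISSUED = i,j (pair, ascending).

ISSUED = 4

[0] i0  xor.ALU  -- RAW r2
[1] i1+i2  bne.BR/sub.ALU  -- dual
[2] i3  st.MEM  -- no-port MEM/MEM
[3] i4  ld.MEM  -- no-port MEM/MEM
[4] i5+i6  st.MEM/and.ALU  -- dual
[5] i7  mulh.MUL  -- RAW r3
[6] i8  bne.BR  -- tail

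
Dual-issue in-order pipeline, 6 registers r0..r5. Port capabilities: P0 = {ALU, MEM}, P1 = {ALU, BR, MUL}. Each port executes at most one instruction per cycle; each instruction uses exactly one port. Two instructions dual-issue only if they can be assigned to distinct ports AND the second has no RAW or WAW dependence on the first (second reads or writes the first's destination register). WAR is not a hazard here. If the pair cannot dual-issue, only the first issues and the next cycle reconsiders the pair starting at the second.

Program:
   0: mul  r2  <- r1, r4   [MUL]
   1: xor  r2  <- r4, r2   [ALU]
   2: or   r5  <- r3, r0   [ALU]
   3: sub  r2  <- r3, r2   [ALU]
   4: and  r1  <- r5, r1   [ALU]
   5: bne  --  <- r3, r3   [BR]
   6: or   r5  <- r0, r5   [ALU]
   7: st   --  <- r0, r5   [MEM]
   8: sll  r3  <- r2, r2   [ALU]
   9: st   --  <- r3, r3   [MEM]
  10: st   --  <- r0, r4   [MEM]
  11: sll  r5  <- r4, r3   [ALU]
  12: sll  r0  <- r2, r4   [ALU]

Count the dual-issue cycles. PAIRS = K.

  cy0 -> i0 (mul.MUL) RAW+WAW r2
  cy1 -> i1&i2 (xor.ALU;or.ALU) dual
  cy2 -> i3&i4 (sub.ALU;and.ALU) dual
  cy3 -> i5&i6 (bne.BR;or.ALU) dual
  cy4 -> i7&i8 (st.MEM;sll.ALU) dual
  cy5 -> i9 (st.MEM) no-port MEM/MEM
  cy6 -> i10&i11 (st.MEM;sll.ALU) dual
  cy7 -> i12 (sll.ALU) tail

PAIRS = 5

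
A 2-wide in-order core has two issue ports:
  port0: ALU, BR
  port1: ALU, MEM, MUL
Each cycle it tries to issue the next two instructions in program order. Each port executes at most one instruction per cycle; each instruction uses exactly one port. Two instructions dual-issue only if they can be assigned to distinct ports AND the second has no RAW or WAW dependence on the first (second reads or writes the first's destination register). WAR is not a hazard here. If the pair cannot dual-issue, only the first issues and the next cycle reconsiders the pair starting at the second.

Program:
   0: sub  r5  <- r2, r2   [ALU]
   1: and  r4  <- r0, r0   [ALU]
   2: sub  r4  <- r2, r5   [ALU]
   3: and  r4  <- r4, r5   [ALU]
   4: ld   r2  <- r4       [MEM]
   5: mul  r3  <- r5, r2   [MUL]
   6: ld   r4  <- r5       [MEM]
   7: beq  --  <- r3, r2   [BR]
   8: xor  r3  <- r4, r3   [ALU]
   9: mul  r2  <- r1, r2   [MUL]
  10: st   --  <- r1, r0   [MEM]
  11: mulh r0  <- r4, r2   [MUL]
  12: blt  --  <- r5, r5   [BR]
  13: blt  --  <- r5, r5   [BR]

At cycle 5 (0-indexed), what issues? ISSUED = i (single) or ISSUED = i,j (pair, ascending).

ISSUED = 6,7

0. sub;and @i0/i1  | 2-wide
1. sub @i2  | RAW+WAW r4
2. and @i3  | RAW r4
3. ld @i4  | no-port MEM/MUL
4. mul @i5  | no-port MUL/MEM
5. ld;beq @i6/i7  | 2-wide
6. xor;mul @i8/i9  | 2-wide
7. st @i10  | no-port MEM/MUL
8. mulh;blt @i11/i12  | 2-wide
9. blt @i13  | tail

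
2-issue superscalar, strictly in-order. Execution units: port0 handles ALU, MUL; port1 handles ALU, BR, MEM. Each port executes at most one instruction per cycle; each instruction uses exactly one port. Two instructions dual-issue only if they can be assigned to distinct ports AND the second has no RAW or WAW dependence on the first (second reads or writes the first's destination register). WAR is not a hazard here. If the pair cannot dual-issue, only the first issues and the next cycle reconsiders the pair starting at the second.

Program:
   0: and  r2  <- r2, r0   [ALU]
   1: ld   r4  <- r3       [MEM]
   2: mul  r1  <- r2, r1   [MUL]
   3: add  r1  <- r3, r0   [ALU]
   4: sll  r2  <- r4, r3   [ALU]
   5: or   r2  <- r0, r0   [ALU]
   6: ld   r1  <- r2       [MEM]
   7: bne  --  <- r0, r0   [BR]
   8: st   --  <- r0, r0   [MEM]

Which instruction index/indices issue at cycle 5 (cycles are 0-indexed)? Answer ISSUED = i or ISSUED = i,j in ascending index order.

#0 head=0: and;ld i0,i1 pair
#1 head=2: mul i2 WAW r1
#2 head=3: add;sll i3,i4 pair
#3 head=5: or i5 RAW r2
#4 head=6: ld i6 no-port MEM/BR
#5 head=7: bne i7 no-port BR/MEM
#6 head=8: st i8 tail

ISSUED = 7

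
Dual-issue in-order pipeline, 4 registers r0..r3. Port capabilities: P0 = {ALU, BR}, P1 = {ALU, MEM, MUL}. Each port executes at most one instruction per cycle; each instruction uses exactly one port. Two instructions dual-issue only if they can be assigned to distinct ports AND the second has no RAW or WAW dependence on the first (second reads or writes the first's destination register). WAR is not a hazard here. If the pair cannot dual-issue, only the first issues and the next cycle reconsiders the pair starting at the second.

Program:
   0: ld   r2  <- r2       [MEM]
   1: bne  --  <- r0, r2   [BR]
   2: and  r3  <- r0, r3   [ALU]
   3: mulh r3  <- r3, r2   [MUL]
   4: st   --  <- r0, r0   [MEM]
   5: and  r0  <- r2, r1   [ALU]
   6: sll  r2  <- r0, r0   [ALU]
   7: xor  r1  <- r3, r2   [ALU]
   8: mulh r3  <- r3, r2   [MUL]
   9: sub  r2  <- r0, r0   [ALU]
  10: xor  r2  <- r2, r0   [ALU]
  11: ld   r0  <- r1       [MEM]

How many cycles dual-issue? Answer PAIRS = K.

PAIRS = 4

0. ld.MEM @i0  | RAW r2
1. bne.BR and.ALU @i1,i2  | 2-wide
2. mulh.MUL @i3  | no-port MUL/MEM
3. st.MEM and.ALU @i4,i5  | 2-wide
4. sll.ALU @i6  | RAW r2
5. xor.ALU mulh.MUL @i7,i8  | 2-wide
6. sub.ALU @i9  | RAW+WAW r2
7. xor.ALU ld.MEM @i10,i11  | 2-wide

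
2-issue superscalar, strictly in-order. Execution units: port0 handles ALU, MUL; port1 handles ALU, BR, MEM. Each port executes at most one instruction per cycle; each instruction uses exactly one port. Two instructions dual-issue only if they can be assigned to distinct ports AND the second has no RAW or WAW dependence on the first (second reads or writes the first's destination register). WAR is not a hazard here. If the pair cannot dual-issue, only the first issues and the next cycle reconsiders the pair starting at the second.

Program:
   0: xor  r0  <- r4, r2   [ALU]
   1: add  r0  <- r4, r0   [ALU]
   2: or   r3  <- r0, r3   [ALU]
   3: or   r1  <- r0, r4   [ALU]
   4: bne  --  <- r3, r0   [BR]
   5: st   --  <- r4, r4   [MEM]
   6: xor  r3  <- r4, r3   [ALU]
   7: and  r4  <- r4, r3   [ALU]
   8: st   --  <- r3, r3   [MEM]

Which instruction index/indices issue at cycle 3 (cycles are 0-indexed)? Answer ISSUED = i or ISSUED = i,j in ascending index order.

ISSUED = 4

0. xor.ALU @i0  | RAW+WAW r0
1. add.ALU @i1  | RAW r0
2. or.ALU;or.ALU @i2/i3  | dual
3. bne.BR @i4  | no-port BR/MEM
4. st.MEM;xor.ALU @i5/i6  | dual
5. and.ALU;st.MEM @i7/i8  | dual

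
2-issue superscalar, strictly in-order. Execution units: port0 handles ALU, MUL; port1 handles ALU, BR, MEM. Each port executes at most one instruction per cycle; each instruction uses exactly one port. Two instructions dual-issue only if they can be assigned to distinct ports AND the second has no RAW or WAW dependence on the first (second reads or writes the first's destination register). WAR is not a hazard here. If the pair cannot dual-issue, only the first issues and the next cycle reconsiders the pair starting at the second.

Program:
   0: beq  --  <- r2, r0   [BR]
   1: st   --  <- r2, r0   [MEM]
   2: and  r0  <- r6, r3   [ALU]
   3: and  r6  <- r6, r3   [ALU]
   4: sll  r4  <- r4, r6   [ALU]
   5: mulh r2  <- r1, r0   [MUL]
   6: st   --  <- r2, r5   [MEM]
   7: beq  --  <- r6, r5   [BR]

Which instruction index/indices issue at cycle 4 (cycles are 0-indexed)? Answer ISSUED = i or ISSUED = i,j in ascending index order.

c0: i0 beq  no-port BR/MEM
c1: i1+i2 st+and  2-wide
c2: i3 and  RAW r6
c3: i4+i5 sll+mulh  2-wide
c4: i6 st  no-port MEM/BR
c5: i7 beq  tail

ISSUED = 6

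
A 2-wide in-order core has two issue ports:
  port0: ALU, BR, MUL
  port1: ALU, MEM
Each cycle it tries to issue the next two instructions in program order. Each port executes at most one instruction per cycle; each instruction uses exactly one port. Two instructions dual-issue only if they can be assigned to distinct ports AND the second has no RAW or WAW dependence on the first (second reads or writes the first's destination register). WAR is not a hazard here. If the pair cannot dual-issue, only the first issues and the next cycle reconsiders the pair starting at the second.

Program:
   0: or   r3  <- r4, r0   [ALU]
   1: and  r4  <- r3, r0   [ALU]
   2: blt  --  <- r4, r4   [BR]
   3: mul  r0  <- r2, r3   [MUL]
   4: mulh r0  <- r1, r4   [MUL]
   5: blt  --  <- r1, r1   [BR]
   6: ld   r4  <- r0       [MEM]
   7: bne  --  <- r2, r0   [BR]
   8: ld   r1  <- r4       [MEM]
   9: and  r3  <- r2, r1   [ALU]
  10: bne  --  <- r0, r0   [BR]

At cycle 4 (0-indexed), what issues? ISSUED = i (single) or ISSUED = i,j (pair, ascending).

t=0 i0:or.ALU ; RAW r3
t=1 i1:and.ALU ; RAW r4
t=2 i2:blt.BR ; no-port BR/MUL
t=3 i3:mul.MUL ; no-port MUL/MUL
t=4 i4:mulh.MUL ; no-port MUL/BR
t=5 i5&i6:blt.BR ld.MEM ; 2-wide
t=6 i7&i8:bne.BR ld.MEM ; 2-wide
t=7 i9&i10:and.ALU bne.BR ; 2-wide

ISSUED = 4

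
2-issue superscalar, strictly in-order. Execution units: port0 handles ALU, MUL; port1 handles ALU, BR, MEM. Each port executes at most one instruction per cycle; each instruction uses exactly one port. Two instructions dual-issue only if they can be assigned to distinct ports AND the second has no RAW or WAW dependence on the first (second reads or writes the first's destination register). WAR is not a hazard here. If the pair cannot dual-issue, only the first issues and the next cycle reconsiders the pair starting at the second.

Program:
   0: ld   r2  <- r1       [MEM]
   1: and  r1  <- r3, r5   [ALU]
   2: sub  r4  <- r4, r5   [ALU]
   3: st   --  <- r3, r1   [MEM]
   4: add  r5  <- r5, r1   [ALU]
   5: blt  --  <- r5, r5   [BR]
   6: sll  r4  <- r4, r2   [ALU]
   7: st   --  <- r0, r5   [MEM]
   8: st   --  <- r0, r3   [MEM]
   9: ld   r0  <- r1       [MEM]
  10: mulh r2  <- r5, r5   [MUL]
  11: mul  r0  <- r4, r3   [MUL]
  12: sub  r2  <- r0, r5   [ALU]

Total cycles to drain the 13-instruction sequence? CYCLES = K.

CYCLES = 9

#0 head=0: ld.MEM;and.ALU i0,i1 2-wide
#1 head=2: sub.ALU;st.MEM i2,i3 2-wide
#2 head=4: add.ALU i4 RAW r5
#3 head=5: blt.BR;sll.ALU i5,i6 2-wide
#4 head=7: st.MEM i7 no-port MEM/MEM
#5 head=8: st.MEM i8 no-port MEM/MEM
#6 head=9: ld.MEM;mulh.MUL i9,i10 2-wide
#7 head=11: mul.MUL i11 RAW r0
#8 head=12: sub.ALU i12 tail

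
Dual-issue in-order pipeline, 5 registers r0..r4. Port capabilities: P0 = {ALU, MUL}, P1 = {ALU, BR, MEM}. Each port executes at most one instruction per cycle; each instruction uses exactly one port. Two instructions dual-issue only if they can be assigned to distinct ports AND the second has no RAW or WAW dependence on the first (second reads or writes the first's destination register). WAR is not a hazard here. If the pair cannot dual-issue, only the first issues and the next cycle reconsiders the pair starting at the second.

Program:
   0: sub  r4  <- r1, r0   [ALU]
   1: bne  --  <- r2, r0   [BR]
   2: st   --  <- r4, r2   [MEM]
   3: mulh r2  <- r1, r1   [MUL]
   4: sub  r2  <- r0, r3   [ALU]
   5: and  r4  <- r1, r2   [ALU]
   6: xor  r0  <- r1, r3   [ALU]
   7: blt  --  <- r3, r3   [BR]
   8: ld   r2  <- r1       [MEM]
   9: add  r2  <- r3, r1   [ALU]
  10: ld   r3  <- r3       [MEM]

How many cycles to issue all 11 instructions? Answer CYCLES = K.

0. sub.ALU bne.BR @i0,i1  | dual
1. st.MEM mulh.MUL @i2,i3  | dual
2. sub.ALU @i4  | RAW r2
3. and.ALU xor.ALU @i5,i6  | dual
4. blt.BR @i7  | no-port BR/MEM
5. ld.MEM @i8  | WAW r2
6. add.ALU ld.MEM @i9,i10  | dual

CYCLES = 7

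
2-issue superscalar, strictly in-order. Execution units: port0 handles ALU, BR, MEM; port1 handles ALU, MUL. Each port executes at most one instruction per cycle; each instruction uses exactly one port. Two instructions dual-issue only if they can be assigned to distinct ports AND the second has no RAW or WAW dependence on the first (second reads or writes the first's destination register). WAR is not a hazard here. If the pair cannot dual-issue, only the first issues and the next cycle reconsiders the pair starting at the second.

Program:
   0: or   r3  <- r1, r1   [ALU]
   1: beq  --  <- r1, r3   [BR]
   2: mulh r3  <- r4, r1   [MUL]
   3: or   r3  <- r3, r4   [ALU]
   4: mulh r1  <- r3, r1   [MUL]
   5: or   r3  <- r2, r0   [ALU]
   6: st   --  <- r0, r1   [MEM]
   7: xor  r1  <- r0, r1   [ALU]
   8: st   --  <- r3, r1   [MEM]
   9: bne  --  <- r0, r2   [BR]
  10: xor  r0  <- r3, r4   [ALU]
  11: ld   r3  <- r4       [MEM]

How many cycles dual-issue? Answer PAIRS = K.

c0: i0 or.ALU  RAW r3
c1: i1/i2 beq.BR mulh.MUL  pair
c2: i3 or.ALU  RAW r3
c3: i4/i5 mulh.MUL or.ALU  pair
c4: i6/i7 st.MEM xor.ALU  pair
c5: i8 st.MEM  no-port MEM/BR
c6: i9/i10 bne.BR xor.ALU  pair
c7: i11 ld.MEM  tail

PAIRS = 4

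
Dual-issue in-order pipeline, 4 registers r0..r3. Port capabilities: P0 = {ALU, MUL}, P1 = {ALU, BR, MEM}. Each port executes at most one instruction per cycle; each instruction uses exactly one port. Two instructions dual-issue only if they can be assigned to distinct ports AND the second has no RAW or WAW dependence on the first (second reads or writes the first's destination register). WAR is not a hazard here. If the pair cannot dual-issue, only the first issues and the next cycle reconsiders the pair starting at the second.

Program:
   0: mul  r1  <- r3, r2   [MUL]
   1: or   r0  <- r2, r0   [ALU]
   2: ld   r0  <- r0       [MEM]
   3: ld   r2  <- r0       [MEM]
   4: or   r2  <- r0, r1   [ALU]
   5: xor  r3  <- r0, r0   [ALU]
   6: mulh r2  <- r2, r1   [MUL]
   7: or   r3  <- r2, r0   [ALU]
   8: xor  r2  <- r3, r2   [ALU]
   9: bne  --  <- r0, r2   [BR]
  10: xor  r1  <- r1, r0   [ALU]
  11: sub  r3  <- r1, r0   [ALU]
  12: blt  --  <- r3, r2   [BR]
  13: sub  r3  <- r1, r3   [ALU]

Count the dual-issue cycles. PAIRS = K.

#0 head=0: mul.MUL+or.ALU i0+i1 dual
#1 head=2: ld.MEM i2 no-port MEM/MEM
#2 head=3: ld.MEM i3 WAW r2
#3 head=4: or.ALU+xor.ALU i4+i5 dual
#4 head=6: mulh.MUL i6 RAW r2
#5 head=7: or.ALU i7 RAW r3
#6 head=8: xor.ALU i8 RAW r2
#7 head=9: bne.BR+xor.ALU i9+i10 dual
#8 head=11: sub.ALU i11 RAW r3
#9 head=12: blt.BR+sub.ALU i12+i13 dual

PAIRS = 4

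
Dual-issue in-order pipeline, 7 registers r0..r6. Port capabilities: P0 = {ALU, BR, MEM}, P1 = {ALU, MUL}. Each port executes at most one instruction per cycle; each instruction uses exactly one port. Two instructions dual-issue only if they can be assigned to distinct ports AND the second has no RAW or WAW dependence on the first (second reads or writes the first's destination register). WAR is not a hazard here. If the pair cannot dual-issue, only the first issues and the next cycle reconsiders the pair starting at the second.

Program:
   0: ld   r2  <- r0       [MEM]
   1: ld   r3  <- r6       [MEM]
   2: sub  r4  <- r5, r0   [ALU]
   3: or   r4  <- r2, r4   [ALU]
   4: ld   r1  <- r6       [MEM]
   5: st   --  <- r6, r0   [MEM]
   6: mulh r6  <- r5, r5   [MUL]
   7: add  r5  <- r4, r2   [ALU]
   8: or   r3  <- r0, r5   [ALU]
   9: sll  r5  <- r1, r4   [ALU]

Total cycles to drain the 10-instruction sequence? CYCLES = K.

CYCLES = 6

[0] i0  ld.MEM  -- no-port MEM/MEM
[1] i1&i2  ld.MEM sub.ALU  -- pair
[2] i3&i4  or.ALU ld.MEM  -- pair
[3] i5&i6  st.MEM mulh.MUL  -- pair
[4] i7  add.ALU  -- RAW r5
[5] i8&i9  or.ALU sll.ALU  -- pair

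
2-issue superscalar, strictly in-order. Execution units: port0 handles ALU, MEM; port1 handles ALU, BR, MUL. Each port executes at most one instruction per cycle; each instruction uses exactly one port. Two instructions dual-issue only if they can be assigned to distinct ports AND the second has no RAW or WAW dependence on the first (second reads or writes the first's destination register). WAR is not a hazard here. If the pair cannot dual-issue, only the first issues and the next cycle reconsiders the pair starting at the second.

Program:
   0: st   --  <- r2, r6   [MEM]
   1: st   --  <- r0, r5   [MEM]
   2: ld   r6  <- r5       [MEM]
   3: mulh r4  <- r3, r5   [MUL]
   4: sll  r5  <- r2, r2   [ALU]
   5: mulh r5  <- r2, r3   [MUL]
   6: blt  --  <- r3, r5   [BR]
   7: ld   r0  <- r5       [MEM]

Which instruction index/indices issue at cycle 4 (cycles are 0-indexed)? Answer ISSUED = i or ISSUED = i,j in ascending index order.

ISSUED = 5

c0: i0 st.MEM  no-port MEM/MEM
c1: i1 st.MEM  no-port MEM/MEM
c2: i2+i3 ld.MEM+mulh.MUL  2-wide
c3: i4 sll.ALU  WAW r5
c4: i5 mulh.MUL  no-port MUL/BR
c5: i6+i7 blt.BR+ld.MEM  2-wide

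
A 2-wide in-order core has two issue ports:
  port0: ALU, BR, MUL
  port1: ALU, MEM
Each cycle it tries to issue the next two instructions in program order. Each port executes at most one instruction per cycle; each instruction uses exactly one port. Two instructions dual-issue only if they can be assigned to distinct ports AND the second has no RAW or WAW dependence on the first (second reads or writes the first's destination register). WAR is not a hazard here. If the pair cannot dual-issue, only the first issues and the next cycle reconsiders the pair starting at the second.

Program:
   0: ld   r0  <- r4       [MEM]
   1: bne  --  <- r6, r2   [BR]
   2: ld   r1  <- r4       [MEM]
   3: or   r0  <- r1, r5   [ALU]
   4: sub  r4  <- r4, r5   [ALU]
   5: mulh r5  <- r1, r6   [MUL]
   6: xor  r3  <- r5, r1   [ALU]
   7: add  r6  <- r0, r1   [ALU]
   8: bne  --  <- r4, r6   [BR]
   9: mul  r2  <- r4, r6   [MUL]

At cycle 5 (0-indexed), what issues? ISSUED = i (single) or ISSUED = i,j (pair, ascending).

0. ld/bne @i0+i1  | pair
1. ld @i2  | RAW r1
2. or/sub @i3+i4  | pair
3. mulh @i5  | RAW r5
4. xor/add @i6+i7  | pair
5. bne @i8  | no-port BR/MUL
6. mul @i9  | tail

ISSUED = 8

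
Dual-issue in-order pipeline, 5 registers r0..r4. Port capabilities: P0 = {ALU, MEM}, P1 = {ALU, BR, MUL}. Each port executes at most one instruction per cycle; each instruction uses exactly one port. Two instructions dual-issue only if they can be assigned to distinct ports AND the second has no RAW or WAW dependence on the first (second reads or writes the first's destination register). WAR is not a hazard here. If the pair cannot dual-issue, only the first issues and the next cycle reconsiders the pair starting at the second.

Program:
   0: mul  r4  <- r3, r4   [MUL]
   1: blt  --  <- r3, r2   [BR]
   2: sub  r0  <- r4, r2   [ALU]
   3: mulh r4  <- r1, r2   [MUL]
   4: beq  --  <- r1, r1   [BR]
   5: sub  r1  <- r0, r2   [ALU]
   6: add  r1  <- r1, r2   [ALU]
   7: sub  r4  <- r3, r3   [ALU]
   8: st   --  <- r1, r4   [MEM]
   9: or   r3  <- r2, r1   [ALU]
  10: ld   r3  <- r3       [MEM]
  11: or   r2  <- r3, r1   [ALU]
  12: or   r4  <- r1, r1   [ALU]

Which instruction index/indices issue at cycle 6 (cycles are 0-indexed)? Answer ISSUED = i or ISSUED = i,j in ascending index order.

ISSUED = 10

  cy0 -> i0 (mul.MUL) no-port MUL/BR
  cy1 -> i1&i2 (blt.BR sub.ALU) dual
  cy2 -> i3 (mulh.MUL) no-port MUL/BR
  cy3 -> i4&i5 (beq.BR sub.ALU) dual
  cy4 -> i6&i7 (add.ALU sub.ALU) dual
  cy5 -> i8&i9 (st.MEM or.ALU) dual
  cy6 -> i10 (ld.MEM) RAW r3
  cy7 -> i11&i12 (or.ALU or.ALU) dual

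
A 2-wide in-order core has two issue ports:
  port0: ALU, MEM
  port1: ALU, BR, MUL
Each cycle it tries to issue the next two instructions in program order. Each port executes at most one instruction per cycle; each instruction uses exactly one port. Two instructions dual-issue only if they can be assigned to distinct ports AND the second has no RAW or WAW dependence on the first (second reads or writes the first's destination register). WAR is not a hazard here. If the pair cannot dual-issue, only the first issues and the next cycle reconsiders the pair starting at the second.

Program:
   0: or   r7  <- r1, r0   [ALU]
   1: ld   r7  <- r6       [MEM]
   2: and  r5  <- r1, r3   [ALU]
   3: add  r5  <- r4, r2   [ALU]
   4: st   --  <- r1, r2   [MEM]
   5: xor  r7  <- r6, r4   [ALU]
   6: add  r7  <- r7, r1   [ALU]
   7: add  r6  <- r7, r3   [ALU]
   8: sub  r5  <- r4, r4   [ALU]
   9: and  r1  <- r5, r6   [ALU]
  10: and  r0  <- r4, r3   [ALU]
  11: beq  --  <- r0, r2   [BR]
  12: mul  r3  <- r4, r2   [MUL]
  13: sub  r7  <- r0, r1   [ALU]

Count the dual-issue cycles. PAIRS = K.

PAIRS = 5

  cy0 -> i0 (or) WAW r7
  cy1 -> i1/i2 (ld+and) pair
  cy2 -> i3/i4 (add+st) pair
  cy3 -> i5 (xor) RAW+WAW r7
  cy4 -> i6 (add) RAW r7
  cy5 -> i7/i8 (add+sub) pair
  cy6 -> i9/i10 (and+and) pair
  cy7 -> i11 (beq) no-port BR/MUL
  cy8 -> i12/i13 (mul+sub) pair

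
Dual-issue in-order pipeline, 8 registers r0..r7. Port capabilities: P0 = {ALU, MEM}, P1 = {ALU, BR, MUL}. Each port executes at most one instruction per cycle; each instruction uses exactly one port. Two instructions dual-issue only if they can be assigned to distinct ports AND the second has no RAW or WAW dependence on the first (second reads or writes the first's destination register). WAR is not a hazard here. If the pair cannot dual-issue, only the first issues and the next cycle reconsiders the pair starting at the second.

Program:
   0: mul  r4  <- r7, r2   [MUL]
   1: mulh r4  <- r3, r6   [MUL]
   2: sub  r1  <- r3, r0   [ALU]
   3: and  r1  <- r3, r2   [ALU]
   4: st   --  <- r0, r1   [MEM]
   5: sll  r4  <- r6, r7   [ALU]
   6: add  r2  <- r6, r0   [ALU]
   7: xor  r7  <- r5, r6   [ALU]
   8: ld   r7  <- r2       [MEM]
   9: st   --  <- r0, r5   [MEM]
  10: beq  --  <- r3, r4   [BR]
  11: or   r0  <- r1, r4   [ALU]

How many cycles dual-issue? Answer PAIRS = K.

[0] i0  mul  -- no-port MUL/MUL
[1] i1&i2  mulh;sub  -- 2-wide
[2] i3  and  -- RAW r1
[3] i4&i5  st;sll  -- 2-wide
[4] i6&i7  add;xor  -- 2-wide
[5] i8  ld  -- no-port MEM/MEM
[6] i9&i10  st;beq  -- 2-wide
[7] i11  or  -- tail

PAIRS = 4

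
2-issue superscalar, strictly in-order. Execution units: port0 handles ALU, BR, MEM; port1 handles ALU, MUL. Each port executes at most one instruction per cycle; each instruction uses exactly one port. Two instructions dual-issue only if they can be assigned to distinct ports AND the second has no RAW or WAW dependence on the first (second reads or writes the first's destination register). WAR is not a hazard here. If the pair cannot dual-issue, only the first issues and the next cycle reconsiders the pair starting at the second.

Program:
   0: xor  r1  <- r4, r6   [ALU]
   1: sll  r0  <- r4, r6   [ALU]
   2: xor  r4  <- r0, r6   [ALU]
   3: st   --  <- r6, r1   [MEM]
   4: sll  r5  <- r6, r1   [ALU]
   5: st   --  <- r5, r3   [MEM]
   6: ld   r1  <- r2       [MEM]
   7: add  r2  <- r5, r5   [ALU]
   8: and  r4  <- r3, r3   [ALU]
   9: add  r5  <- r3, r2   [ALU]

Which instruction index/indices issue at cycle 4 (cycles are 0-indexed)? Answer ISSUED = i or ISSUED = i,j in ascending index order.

ISSUED = 6,7

[0] i0,i1  xor+sll  -- pair
[1] i2,i3  xor+st  -- pair
[2] i4  sll  -- RAW r5
[3] i5  st  -- no-port MEM/MEM
[4] i6,i7  ld+add  -- pair
[5] i8,i9  and+add  -- pair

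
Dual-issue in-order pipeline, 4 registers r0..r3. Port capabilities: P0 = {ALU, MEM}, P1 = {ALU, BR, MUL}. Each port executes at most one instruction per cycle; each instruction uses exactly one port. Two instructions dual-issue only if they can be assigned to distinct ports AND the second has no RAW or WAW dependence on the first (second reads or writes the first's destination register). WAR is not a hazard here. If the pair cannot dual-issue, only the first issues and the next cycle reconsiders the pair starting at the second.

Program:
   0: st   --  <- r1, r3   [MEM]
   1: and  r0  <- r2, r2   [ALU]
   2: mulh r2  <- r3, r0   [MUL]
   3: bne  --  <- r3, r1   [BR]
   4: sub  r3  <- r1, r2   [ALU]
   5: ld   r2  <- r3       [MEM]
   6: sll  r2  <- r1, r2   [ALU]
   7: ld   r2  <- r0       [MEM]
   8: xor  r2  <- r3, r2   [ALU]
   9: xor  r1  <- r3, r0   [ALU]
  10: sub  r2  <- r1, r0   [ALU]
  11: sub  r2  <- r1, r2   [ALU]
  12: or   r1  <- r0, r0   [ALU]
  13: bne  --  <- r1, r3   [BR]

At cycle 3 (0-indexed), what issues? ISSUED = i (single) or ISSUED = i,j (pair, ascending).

ISSUED = 5

[0] i0+i1  st.MEM and.ALU  -- 2-wide
[1] i2  mulh.MUL  -- no-port MUL/BR
[2] i3+i4  bne.BR sub.ALU  -- 2-wide
[3] i5  ld.MEM  -- RAW+WAW r2
[4] i6  sll.ALU  -- WAW r2
[5] i7  ld.MEM  -- RAW+WAW r2
[6] i8+i9  xor.ALU xor.ALU  -- 2-wide
[7] i10  sub.ALU  -- RAW+WAW r2
[8] i11+i12  sub.ALU or.ALU  -- 2-wide
[9] i13  bne.BR  -- tail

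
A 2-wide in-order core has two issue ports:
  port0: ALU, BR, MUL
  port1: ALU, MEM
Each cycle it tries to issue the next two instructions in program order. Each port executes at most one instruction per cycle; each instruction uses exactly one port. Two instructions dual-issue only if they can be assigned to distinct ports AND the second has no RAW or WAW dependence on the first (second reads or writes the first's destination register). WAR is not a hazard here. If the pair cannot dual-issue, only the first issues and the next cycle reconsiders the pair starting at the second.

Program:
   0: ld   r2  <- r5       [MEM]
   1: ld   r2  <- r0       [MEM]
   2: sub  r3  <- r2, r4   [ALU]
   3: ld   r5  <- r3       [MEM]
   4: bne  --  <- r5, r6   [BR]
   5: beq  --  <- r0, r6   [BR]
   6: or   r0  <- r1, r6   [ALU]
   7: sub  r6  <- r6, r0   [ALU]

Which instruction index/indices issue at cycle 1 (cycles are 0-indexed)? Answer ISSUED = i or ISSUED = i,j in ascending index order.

ISSUED = 1

#0 head=0: ld i0 no-port MEM/MEM
#1 head=1: ld i1 RAW r2
#2 head=2: sub i2 RAW r3
#3 head=3: ld i3 RAW r5
#4 head=4: bne i4 no-port BR/BR
#5 head=5: beq+or i5+i6 dual
#6 head=7: sub i7 tail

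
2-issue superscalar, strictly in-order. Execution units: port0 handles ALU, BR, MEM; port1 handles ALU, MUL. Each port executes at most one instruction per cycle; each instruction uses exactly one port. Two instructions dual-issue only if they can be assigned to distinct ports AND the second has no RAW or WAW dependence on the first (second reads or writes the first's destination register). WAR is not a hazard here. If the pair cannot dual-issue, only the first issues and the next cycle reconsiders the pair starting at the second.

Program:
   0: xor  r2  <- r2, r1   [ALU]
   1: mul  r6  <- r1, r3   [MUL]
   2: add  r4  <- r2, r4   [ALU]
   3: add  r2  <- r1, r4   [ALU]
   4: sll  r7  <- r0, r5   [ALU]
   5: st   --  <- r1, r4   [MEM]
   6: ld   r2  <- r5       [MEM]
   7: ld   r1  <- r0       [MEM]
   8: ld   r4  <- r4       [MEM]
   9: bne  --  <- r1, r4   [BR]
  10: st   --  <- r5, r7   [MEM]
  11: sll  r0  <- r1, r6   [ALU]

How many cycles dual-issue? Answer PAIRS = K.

PAIRS = 3

  cy0 -> i0,i1 (xor.ALU;mul.MUL) 2-wide
  cy1 -> i2 (add.ALU) RAW r4
  cy2 -> i3,i4 (add.ALU;sll.ALU) 2-wide
  cy3 -> i5 (st.MEM) no-port MEM/MEM
  cy4 -> i6 (ld.MEM) no-port MEM/MEM
  cy5 -> i7 (ld.MEM) no-port MEM/MEM
  cy6 -> i8 (ld.MEM) no-port MEM/BR
  cy7 -> i9 (bne.BR) no-port BR/MEM
  cy8 -> i10,i11 (st.MEM;sll.ALU) 2-wide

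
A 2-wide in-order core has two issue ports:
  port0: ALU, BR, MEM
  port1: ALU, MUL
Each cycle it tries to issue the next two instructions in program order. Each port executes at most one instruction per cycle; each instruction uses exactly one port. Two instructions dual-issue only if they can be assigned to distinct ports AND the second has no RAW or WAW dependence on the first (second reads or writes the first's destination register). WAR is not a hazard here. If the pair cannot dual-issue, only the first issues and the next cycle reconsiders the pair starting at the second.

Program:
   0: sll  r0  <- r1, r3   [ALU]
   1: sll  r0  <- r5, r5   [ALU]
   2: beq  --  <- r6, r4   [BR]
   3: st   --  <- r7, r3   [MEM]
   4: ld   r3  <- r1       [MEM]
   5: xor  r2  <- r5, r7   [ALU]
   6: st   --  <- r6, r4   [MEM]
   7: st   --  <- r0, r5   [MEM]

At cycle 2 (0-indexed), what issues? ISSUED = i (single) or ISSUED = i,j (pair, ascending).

ISSUED = 3

#0 head=0: sll i0 WAW r0
#1 head=1: sll+beq i1+i2 2-wide
#2 head=3: st i3 no-port MEM/MEM
#3 head=4: ld+xor i4+i5 2-wide
#4 head=6: st i6 no-port MEM/MEM
#5 head=7: st i7 tail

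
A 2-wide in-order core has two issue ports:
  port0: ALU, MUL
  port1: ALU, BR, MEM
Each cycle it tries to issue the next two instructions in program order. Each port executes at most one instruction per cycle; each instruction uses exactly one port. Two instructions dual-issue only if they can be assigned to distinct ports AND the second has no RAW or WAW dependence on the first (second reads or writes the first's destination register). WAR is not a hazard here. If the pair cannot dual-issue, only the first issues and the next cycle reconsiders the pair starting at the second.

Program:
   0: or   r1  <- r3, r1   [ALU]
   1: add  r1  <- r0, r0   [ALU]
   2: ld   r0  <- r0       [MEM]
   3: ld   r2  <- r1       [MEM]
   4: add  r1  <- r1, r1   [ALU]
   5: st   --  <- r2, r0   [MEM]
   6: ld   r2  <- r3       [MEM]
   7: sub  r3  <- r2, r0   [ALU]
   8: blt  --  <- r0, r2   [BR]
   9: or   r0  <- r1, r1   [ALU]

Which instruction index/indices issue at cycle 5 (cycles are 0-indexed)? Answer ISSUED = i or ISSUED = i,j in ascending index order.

ISSUED = 7,8

c0: i0 or  WAW r1
c1: i1+i2 add;ld  2-wide
c2: i3+i4 ld;add  2-wide
c3: i5 st  no-port MEM/MEM
c4: i6 ld  RAW r2
c5: i7+i8 sub;blt  2-wide
c6: i9 or  tail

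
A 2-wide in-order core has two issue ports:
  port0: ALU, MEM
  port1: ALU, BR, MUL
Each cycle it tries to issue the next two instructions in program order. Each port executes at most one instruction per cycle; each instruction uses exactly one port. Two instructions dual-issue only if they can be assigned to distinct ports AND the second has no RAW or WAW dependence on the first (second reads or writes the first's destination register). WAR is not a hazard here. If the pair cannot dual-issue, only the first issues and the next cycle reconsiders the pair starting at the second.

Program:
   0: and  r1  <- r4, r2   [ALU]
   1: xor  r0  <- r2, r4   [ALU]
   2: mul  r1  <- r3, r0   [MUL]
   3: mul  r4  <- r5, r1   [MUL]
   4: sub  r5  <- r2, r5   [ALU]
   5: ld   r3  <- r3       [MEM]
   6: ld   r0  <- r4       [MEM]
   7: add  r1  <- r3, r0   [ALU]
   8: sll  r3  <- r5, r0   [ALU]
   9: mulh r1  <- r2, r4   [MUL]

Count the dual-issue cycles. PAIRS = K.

PAIRS = 3

t=0 i0&i1:and+xor ; dual
t=1 i2:mul ; no-port MUL/MUL
t=2 i3&i4:mul+sub ; dual
t=3 i5:ld ; no-port MEM/MEM
t=4 i6:ld ; RAW r0
t=5 i7&i8:add+sll ; dual
t=6 i9:mulh ; tail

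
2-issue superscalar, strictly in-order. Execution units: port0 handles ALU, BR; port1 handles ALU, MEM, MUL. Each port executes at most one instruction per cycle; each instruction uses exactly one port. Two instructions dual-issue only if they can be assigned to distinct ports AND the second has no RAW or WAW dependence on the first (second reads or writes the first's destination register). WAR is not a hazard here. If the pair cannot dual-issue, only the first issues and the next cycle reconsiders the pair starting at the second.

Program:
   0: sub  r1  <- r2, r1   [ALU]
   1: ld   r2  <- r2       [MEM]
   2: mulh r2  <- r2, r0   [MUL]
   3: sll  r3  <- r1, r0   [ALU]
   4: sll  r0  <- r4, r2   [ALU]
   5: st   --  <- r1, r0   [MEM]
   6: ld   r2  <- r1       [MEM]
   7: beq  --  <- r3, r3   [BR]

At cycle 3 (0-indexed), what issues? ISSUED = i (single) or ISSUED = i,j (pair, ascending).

ISSUED = 5

t=0 i0+i1:sub/ld ; dual
t=1 i2+i3:mulh/sll ; dual
t=2 i4:sll ; RAW r0
t=3 i5:st ; no-port MEM/MEM
t=4 i6+i7:ld/beq ; dual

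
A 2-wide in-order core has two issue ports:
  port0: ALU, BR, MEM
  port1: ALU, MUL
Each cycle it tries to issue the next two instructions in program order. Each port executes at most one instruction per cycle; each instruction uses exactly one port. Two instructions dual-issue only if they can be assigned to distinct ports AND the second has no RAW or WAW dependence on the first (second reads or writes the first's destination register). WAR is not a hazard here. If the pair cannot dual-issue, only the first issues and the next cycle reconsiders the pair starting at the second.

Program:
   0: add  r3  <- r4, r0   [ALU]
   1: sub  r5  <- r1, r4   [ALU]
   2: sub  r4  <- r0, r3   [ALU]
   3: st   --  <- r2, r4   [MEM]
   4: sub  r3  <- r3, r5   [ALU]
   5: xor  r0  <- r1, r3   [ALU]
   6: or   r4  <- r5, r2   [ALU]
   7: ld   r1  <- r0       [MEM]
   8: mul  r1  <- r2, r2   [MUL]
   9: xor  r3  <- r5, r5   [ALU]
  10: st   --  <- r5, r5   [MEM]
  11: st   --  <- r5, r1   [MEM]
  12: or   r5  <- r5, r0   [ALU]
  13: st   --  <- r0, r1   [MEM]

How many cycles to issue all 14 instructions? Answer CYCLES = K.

CYCLES = 9

c0: i0+i1 add.ALU sub.ALU  dual
c1: i2 sub.ALU  RAW r4
c2: i3+i4 st.MEM sub.ALU  dual
c3: i5+i6 xor.ALU or.ALU  dual
c4: i7 ld.MEM  WAW r1
c5: i8+i9 mul.MUL xor.ALU  dual
c6: i10 st.MEM  no-port MEM/MEM
c7: i11+i12 st.MEM or.ALU  dual
c8: i13 st.MEM  tail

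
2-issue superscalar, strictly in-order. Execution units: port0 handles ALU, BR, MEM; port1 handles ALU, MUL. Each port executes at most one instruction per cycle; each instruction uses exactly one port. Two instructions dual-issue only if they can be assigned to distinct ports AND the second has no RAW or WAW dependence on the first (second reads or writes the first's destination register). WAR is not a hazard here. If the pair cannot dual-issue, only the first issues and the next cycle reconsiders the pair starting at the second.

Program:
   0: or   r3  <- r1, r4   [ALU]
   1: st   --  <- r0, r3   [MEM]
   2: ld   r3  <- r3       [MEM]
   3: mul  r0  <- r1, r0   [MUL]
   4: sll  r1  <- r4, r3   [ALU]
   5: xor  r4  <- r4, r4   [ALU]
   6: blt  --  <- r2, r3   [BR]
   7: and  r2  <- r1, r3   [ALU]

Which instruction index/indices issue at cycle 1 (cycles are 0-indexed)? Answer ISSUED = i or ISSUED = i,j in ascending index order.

c0: i0 or.ALU  RAW r3
c1: i1 st.MEM  no-port MEM/MEM
c2: i2,i3 ld.MEM+mul.MUL  pair
c3: i4,i5 sll.ALU+xor.ALU  pair
c4: i6,i7 blt.BR+and.ALU  pair

ISSUED = 1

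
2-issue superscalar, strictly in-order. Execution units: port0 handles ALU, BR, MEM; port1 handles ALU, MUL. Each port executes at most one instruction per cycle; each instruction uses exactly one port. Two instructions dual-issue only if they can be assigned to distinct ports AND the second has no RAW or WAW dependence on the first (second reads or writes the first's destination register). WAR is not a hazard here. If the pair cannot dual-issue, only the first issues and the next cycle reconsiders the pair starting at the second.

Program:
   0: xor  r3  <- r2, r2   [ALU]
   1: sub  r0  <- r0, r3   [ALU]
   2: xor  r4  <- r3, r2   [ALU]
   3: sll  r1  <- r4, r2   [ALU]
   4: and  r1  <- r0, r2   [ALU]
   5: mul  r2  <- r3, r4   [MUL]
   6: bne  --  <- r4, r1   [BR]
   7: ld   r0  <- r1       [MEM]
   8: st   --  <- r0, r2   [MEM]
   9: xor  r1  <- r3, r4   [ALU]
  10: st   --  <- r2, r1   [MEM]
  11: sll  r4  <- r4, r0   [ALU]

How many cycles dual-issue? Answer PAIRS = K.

PAIRS = 4

c0: i0 xor.ALU  RAW r3
c1: i1/i2 sub.ALU+xor.ALU  2-wide
c2: i3 sll.ALU  WAW r1
c3: i4/i5 and.ALU+mul.MUL  2-wide
c4: i6 bne.BR  no-port BR/MEM
c5: i7 ld.MEM  no-port MEM/MEM
c6: i8/i9 st.MEM+xor.ALU  2-wide
c7: i10/i11 st.MEM+sll.ALU  2-wide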